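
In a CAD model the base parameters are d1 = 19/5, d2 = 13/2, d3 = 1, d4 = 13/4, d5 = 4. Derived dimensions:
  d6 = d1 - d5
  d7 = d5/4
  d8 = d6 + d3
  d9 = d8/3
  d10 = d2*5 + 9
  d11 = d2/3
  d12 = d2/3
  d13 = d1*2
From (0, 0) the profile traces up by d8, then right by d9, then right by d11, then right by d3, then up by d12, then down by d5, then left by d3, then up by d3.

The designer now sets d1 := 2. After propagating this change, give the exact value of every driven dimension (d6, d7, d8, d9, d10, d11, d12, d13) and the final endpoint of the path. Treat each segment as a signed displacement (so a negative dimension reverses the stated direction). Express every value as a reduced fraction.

d6 = -2
d7 = 1
d8 = -1
d9 = -1/3
d10 = 83/2
d11 = 13/6
d12 = 13/6
d13 = 4
endpoint = (11/6, -11/6)

Apply edit: d1 := 2
  d6 = d1 - d5 = -2
  d7 = d5/4 = 1
  d8 = d6 + d3 = -1
  d9 = d8/3 = -1/3
  d10 = d2*5 + 9 = 83/2
  d11 = d2/3 = 13/6
  d12 = d2/3 = 13/6
  d13 = d1*2 = 4
Walk from origin (0, 0):
  seg 1: up by d8 = -1 → (0, -1)
  seg 2: right by d9 = -1/3 → (-1/3, -1)
  seg 3: right by d11 = 13/6 → (11/6, -1)
  seg 4: right by d3 = 1 → (17/6, -1)
  seg 5: up by d12 = 13/6 → (17/6, 7/6)
  seg 6: down by d5 = 4 → (17/6, -17/6)
  seg 7: left by d3 = 1 → (11/6, -17/6)
  seg 8: up by d3 = 1 → (11/6, -11/6)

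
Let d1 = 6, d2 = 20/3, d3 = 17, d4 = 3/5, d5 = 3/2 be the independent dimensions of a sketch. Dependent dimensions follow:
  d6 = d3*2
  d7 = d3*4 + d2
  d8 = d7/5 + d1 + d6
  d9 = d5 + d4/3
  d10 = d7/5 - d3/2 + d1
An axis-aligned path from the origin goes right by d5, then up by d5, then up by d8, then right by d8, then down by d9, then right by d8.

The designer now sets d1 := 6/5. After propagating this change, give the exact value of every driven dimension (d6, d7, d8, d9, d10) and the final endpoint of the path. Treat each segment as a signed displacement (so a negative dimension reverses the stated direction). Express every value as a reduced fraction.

Apply edit: d1 := 6/5
  d6 = d3*2 = 34
  d7 = d3*4 + d2 = 224/3
  d8 = d7/5 + d1 + d6 = 752/15
  d9 = d5 + d4/3 = 17/10
  d10 = d7/5 - d3/2 + d1 = 229/30
Walk from origin (0, 0):
  seg 1: right by d5 = 3/2 → (3/2, 0)
  seg 2: up by d5 = 3/2 → (3/2, 3/2)
  seg 3: up by d8 = 752/15 → (3/2, 1549/30)
  seg 4: right by d8 = 752/15 → (1549/30, 1549/30)
  seg 5: down by d9 = 17/10 → (1549/30, 749/15)
  seg 6: right by d8 = 752/15 → (3053/30, 749/15)

d6 = 34
d7 = 224/3
d8 = 752/15
d9 = 17/10
d10 = 229/30
endpoint = (3053/30, 749/15)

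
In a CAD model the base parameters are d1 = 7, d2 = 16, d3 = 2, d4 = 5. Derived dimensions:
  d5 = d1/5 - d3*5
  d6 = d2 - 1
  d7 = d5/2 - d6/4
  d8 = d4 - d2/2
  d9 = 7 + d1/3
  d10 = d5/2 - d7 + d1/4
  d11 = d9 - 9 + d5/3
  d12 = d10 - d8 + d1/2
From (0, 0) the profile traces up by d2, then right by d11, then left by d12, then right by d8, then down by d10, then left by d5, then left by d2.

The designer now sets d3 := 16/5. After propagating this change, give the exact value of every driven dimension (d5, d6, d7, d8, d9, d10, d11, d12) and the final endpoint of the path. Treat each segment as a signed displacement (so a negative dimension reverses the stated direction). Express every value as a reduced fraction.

Apply edit: d3 := 16/5
  d5 = d1/5 - d3*5 = -73/5
  d6 = d2 - 1 = 15
  d7 = d5/2 - d6/4 = -221/20
  d8 = d4 - d2/2 = -3
  d9 = 7 + d1/3 = 28/3
  d10 = d5/2 - d7 + d1/4 = 11/2
  d11 = d9 - 9 + d5/3 = -68/15
  d12 = d10 - d8 + d1/2 = 12
Walk from origin (0, 0):
  seg 1: up by d2 = 16 → (0, 16)
  seg 2: right by d11 = -68/15 → (-68/15, 16)
  seg 3: left by d12 = 12 → (-248/15, 16)
  seg 4: right by d8 = -3 → (-293/15, 16)
  seg 5: down by d10 = 11/2 → (-293/15, 21/2)
  seg 6: left by d5 = -73/5 → (-74/15, 21/2)
  seg 7: left by d2 = 16 → (-314/15, 21/2)

d5 = -73/5
d6 = 15
d7 = -221/20
d8 = -3
d9 = 28/3
d10 = 11/2
d11 = -68/15
d12 = 12
endpoint = (-314/15, 21/2)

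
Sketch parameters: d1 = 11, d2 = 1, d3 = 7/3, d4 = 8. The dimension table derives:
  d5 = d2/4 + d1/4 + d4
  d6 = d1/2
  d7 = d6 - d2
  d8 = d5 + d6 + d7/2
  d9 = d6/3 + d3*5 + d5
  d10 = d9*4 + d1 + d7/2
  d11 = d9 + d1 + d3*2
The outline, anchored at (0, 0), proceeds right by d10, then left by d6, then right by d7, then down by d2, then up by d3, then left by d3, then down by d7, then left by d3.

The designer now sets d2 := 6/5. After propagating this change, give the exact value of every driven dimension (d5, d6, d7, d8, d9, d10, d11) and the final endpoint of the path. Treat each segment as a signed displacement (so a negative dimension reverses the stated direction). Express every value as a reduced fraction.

Apply edit: d2 := 6/5
  d5 = d2/4 + d1/4 + d4 = 221/20
  d6 = d1/2 = 11/2
  d7 = d6 - d2 = 43/10
  d8 = d5 + d6 + d7/2 = 187/10
  d9 = d6/3 + d3*5 + d5 = 491/20
  d10 = d9*4 + d1 + d7/2 = 2227/20
  d11 = d9 + d1 + d3*2 = 2413/60
Walk from origin (0, 0):
  seg 1: right by d10 = 2227/20 → (2227/20, 0)
  seg 2: left by d6 = 11/2 → (2117/20, 0)
  seg 3: right by d7 = 43/10 → (2203/20, 0)
  seg 4: down by d2 = 6/5 → (2203/20, -6/5)
  seg 5: up by d3 = 7/3 → (2203/20, 17/15)
  seg 6: left by d3 = 7/3 → (6469/60, 17/15)
  seg 7: down by d7 = 43/10 → (6469/60, -19/6)
  seg 8: left by d3 = 7/3 → (6329/60, -19/6)

d5 = 221/20
d6 = 11/2
d7 = 43/10
d8 = 187/10
d9 = 491/20
d10 = 2227/20
d11 = 2413/60
endpoint = (6329/60, -19/6)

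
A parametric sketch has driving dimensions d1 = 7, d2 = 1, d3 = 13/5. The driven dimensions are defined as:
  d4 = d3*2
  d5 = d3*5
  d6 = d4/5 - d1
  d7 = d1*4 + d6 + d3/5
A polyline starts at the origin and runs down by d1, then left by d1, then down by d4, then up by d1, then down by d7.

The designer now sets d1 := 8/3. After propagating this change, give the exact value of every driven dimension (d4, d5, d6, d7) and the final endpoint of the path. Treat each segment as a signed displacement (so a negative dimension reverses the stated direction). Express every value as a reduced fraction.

d4 = 26/5
d5 = 13
d6 = -122/75
d7 = 239/25
endpoint = (-8/3, -369/25)

Apply edit: d1 := 8/3
  d4 = d3*2 = 26/5
  d5 = d3*5 = 13
  d6 = d4/5 - d1 = -122/75
  d7 = d1*4 + d6 + d3/5 = 239/25
Walk from origin (0, 0):
  seg 1: down by d1 = 8/3 → (0, -8/3)
  seg 2: left by d1 = 8/3 → (-8/3, -8/3)
  seg 3: down by d4 = 26/5 → (-8/3, -118/15)
  seg 4: up by d1 = 8/3 → (-8/3, -26/5)
  seg 5: down by d7 = 239/25 → (-8/3, -369/25)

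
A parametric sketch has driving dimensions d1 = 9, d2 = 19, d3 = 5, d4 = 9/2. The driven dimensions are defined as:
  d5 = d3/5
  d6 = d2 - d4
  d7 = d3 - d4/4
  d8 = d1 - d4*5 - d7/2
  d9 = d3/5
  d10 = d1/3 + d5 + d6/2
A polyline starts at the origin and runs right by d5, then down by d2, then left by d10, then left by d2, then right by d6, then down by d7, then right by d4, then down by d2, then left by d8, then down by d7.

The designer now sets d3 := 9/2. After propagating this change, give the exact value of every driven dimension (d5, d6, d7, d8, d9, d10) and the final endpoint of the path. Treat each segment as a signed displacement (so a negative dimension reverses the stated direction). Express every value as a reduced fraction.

d5 = 9/10
d6 = 29/2
d7 = 27/8
d8 = -243/16
d9 = 9/10
d10 = 223/20
endpoint = (79/16, -179/4)

Apply edit: d3 := 9/2
  d5 = d3/5 = 9/10
  d6 = d2 - d4 = 29/2
  d7 = d3 - d4/4 = 27/8
  d8 = d1 - d4*5 - d7/2 = -243/16
  d9 = d3/5 = 9/10
  d10 = d1/3 + d5 + d6/2 = 223/20
Walk from origin (0, 0):
  seg 1: right by d5 = 9/10 → (9/10, 0)
  seg 2: down by d2 = 19 → (9/10, -19)
  seg 3: left by d10 = 223/20 → (-41/4, -19)
  seg 4: left by d2 = 19 → (-117/4, -19)
  seg 5: right by d6 = 29/2 → (-59/4, -19)
  seg 6: down by d7 = 27/8 → (-59/4, -179/8)
  seg 7: right by d4 = 9/2 → (-41/4, -179/8)
  seg 8: down by d2 = 19 → (-41/4, -331/8)
  seg 9: left by d8 = -243/16 → (79/16, -331/8)
  seg 10: down by d7 = 27/8 → (79/16, -179/4)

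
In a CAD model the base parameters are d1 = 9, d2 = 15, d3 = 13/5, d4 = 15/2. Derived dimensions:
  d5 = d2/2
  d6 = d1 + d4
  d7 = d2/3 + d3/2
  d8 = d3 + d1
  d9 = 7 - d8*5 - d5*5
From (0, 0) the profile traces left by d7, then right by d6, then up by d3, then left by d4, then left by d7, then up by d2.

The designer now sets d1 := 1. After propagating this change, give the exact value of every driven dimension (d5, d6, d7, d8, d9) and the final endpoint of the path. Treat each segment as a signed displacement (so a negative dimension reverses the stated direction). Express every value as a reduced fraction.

Apply edit: d1 := 1
  d5 = d2/2 = 15/2
  d6 = d1 + d4 = 17/2
  d7 = d2/3 + d3/2 = 63/10
  d8 = d3 + d1 = 18/5
  d9 = 7 - d8*5 - d5*5 = -97/2
Walk from origin (0, 0):
  seg 1: left by d7 = 63/10 → (-63/10, 0)
  seg 2: right by d6 = 17/2 → (11/5, 0)
  seg 3: up by d3 = 13/5 → (11/5, 13/5)
  seg 4: left by d4 = 15/2 → (-53/10, 13/5)
  seg 5: left by d7 = 63/10 → (-58/5, 13/5)
  seg 6: up by d2 = 15 → (-58/5, 88/5)

d5 = 15/2
d6 = 17/2
d7 = 63/10
d8 = 18/5
d9 = -97/2
endpoint = (-58/5, 88/5)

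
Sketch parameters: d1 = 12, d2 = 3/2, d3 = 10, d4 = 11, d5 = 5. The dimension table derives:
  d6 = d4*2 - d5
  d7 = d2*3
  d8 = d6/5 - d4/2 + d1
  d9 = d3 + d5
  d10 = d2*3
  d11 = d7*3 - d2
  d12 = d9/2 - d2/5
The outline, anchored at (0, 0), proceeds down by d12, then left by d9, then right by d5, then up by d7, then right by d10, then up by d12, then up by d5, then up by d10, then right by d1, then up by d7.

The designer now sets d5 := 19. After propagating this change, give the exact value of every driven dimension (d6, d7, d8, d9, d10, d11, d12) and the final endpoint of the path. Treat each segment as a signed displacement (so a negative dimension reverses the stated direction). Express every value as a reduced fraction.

d6 = 3
d7 = 9/2
d8 = 71/10
d9 = 29
d10 = 9/2
d11 = 12
d12 = 71/5
endpoint = (13/2, 65/2)

Apply edit: d5 := 19
  d6 = d4*2 - d5 = 3
  d7 = d2*3 = 9/2
  d8 = d6/5 - d4/2 + d1 = 71/10
  d9 = d3 + d5 = 29
  d10 = d2*3 = 9/2
  d11 = d7*3 - d2 = 12
  d12 = d9/2 - d2/5 = 71/5
Walk from origin (0, 0):
  seg 1: down by d12 = 71/5 → (0, -71/5)
  seg 2: left by d9 = 29 → (-29, -71/5)
  seg 3: right by d5 = 19 → (-10, -71/5)
  seg 4: up by d7 = 9/2 → (-10, -97/10)
  seg 5: right by d10 = 9/2 → (-11/2, -97/10)
  seg 6: up by d12 = 71/5 → (-11/2, 9/2)
  seg 7: up by d5 = 19 → (-11/2, 47/2)
  seg 8: up by d10 = 9/2 → (-11/2, 28)
  seg 9: right by d1 = 12 → (13/2, 28)
  seg 10: up by d7 = 9/2 → (13/2, 65/2)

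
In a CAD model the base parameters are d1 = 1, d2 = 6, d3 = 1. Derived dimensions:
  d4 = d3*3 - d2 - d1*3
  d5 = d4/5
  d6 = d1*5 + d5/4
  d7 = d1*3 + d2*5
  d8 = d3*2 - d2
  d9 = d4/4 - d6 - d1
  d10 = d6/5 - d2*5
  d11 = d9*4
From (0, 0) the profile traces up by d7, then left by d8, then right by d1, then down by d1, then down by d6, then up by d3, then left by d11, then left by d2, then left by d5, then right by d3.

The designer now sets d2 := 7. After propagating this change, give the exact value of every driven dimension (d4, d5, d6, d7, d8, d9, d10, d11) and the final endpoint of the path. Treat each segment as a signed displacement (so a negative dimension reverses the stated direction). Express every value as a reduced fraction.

Apply edit: d2 := 7
  d4 = d3*3 - d2 - d1*3 = -7
  d5 = d4/5 = -7/5
  d6 = d1*5 + d5/4 = 93/20
  d7 = d1*3 + d2*5 = 38
  d8 = d3*2 - d2 = -5
  d9 = d4/4 - d6 - d1 = -37/5
  d10 = d6/5 - d2*5 = -3407/100
  d11 = d9*4 = -148/5
Walk from origin (0, 0):
  seg 1: up by d7 = 38 → (0, 38)
  seg 2: left by d8 = -5 → (5, 38)
  seg 3: right by d1 = 1 → (6, 38)
  seg 4: down by d1 = 1 → (6, 37)
  seg 5: down by d6 = 93/20 → (6, 647/20)
  seg 6: up by d3 = 1 → (6, 667/20)
  seg 7: left by d11 = -148/5 → (178/5, 667/20)
  seg 8: left by d2 = 7 → (143/5, 667/20)
  seg 9: left by d5 = -7/5 → (30, 667/20)
  seg 10: right by d3 = 1 → (31, 667/20)

d4 = -7
d5 = -7/5
d6 = 93/20
d7 = 38
d8 = -5
d9 = -37/5
d10 = -3407/100
d11 = -148/5
endpoint = (31, 667/20)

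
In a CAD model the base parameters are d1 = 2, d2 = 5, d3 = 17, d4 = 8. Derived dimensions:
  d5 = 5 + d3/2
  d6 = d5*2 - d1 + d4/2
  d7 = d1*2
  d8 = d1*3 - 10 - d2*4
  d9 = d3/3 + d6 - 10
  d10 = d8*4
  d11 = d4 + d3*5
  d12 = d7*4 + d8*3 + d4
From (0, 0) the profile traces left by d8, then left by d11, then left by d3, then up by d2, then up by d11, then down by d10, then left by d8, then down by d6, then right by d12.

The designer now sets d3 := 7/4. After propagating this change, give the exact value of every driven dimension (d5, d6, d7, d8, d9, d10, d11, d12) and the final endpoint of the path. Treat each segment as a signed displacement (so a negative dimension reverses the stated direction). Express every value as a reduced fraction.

Apply edit: d3 := 7/4
  d5 = 5 + d3/2 = 47/8
  d6 = d5*2 - d1 + d4/2 = 55/4
  d7 = d1*2 = 4
  d8 = d1*3 - 10 - d2*4 = -24
  d9 = d3/3 + d6 - 10 = 13/3
  d10 = d8*4 = -96
  d11 = d4 + d3*5 = 67/4
  d12 = d7*4 + d8*3 + d4 = -48
Walk from origin (0, 0):
  seg 1: left by d8 = -24 → (24, 0)
  seg 2: left by d11 = 67/4 → (29/4, 0)
  seg 3: left by d3 = 7/4 → (11/2, 0)
  seg 4: up by d2 = 5 → (11/2, 5)
  seg 5: up by d11 = 67/4 → (11/2, 87/4)
  seg 6: down by d10 = -96 → (11/2, 471/4)
  seg 7: left by d8 = -24 → (59/2, 471/4)
  seg 8: down by d6 = 55/4 → (59/2, 104)
  seg 9: right by d12 = -48 → (-37/2, 104)

d5 = 47/8
d6 = 55/4
d7 = 4
d8 = -24
d9 = 13/3
d10 = -96
d11 = 67/4
d12 = -48
endpoint = (-37/2, 104)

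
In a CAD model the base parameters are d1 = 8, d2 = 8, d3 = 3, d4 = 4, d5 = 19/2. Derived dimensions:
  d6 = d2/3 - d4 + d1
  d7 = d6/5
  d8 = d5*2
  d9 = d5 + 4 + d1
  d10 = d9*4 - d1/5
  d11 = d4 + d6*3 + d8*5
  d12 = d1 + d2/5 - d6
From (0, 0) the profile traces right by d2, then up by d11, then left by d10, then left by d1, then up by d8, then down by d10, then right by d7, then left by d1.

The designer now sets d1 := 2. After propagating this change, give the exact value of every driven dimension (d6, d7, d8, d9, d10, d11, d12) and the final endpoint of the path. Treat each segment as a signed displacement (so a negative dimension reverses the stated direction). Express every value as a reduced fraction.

d6 = 2/3
d7 = 2/15
d8 = 19
d9 = 31/2
d10 = 308/5
d11 = 101
d12 = 44/15
endpoint = (-862/15, 292/5)

Apply edit: d1 := 2
  d6 = d2/3 - d4 + d1 = 2/3
  d7 = d6/5 = 2/15
  d8 = d5*2 = 19
  d9 = d5 + 4 + d1 = 31/2
  d10 = d9*4 - d1/5 = 308/5
  d11 = d4 + d6*3 + d8*5 = 101
  d12 = d1 + d2/5 - d6 = 44/15
Walk from origin (0, 0):
  seg 1: right by d2 = 8 → (8, 0)
  seg 2: up by d11 = 101 → (8, 101)
  seg 3: left by d10 = 308/5 → (-268/5, 101)
  seg 4: left by d1 = 2 → (-278/5, 101)
  seg 5: up by d8 = 19 → (-278/5, 120)
  seg 6: down by d10 = 308/5 → (-278/5, 292/5)
  seg 7: right by d7 = 2/15 → (-832/15, 292/5)
  seg 8: left by d1 = 2 → (-862/15, 292/5)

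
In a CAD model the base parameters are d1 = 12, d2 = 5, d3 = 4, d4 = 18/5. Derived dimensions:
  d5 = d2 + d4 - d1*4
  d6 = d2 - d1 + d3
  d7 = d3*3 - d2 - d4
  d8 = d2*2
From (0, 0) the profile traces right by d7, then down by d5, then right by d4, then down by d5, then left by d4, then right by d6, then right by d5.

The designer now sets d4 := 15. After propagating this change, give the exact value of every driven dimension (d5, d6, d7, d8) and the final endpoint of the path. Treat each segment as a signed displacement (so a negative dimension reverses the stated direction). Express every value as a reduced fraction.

d5 = -28
d6 = -3
d7 = -8
d8 = 10
endpoint = (-39, 56)

Apply edit: d4 := 15
  d5 = d2 + d4 - d1*4 = -28
  d6 = d2 - d1 + d3 = -3
  d7 = d3*3 - d2 - d4 = -8
  d8 = d2*2 = 10
Walk from origin (0, 0):
  seg 1: right by d7 = -8 → (-8, 0)
  seg 2: down by d5 = -28 → (-8, 28)
  seg 3: right by d4 = 15 → (7, 28)
  seg 4: down by d5 = -28 → (7, 56)
  seg 5: left by d4 = 15 → (-8, 56)
  seg 6: right by d6 = -3 → (-11, 56)
  seg 7: right by d5 = -28 → (-39, 56)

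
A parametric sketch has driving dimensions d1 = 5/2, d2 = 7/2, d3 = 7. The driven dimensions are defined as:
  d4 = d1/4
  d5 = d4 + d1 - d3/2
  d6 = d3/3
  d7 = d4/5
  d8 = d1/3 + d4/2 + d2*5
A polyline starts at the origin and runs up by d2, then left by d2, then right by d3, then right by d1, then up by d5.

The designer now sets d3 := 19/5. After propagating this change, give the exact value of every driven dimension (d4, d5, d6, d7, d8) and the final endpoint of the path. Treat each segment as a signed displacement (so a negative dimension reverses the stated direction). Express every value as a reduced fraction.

Apply edit: d3 := 19/5
  d4 = d1/4 = 5/8
  d5 = d4 + d1 - d3/2 = 49/40
  d6 = d3/3 = 19/15
  d7 = d4/5 = 1/8
  d8 = d1/3 + d4/2 + d2*5 = 895/48
Walk from origin (0, 0):
  seg 1: up by d2 = 7/2 → (0, 7/2)
  seg 2: left by d2 = 7/2 → (-7/2, 7/2)
  seg 3: right by d3 = 19/5 → (3/10, 7/2)
  seg 4: right by d1 = 5/2 → (14/5, 7/2)
  seg 5: up by d5 = 49/40 → (14/5, 189/40)

d4 = 5/8
d5 = 49/40
d6 = 19/15
d7 = 1/8
d8 = 895/48
endpoint = (14/5, 189/40)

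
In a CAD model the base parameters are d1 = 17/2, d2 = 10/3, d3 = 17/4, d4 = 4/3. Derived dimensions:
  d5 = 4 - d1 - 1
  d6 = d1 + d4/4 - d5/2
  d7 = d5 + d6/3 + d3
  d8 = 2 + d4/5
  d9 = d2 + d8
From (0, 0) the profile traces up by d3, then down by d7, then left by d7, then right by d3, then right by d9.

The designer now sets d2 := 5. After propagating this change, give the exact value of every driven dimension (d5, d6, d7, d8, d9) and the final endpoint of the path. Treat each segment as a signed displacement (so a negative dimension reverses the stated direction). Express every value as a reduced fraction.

Apply edit: d2 := 5
  d5 = 4 - d1 - 1 = -11/2
  d6 = d1 + d4/4 - d5/2 = 139/12
  d7 = d5 + d6/3 + d3 = 47/18
  d8 = 2 + d4/5 = 34/15
  d9 = d2 + d8 = 109/15
Walk from origin (0, 0):
  seg 1: up by d3 = 17/4 → (0, 17/4)
  seg 2: down by d7 = 47/18 → (0, 59/36)
  seg 3: left by d7 = 47/18 → (-47/18, 59/36)
  seg 4: right by d3 = 17/4 → (59/36, 59/36)
  seg 5: right by d9 = 109/15 → (1603/180, 59/36)

d5 = -11/2
d6 = 139/12
d7 = 47/18
d8 = 34/15
d9 = 109/15
endpoint = (1603/180, 59/36)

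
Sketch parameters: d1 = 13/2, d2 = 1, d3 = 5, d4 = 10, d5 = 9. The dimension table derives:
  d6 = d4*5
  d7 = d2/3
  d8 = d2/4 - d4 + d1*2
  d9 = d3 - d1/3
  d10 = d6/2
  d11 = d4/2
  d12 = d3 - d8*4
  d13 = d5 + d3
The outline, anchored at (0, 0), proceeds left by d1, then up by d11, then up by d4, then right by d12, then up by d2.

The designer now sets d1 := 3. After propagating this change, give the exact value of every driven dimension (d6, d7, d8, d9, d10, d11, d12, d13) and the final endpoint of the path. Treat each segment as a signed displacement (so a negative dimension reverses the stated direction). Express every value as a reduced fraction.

Apply edit: d1 := 3
  d6 = d4*5 = 50
  d7 = d2/3 = 1/3
  d8 = d2/4 - d4 + d1*2 = -15/4
  d9 = d3 - d1/3 = 4
  d10 = d6/2 = 25
  d11 = d4/2 = 5
  d12 = d3 - d8*4 = 20
  d13 = d5 + d3 = 14
Walk from origin (0, 0):
  seg 1: left by d1 = 3 → (-3, 0)
  seg 2: up by d11 = 5 → (-3, 5)
  seg 3: up by d4 = 10 → (-3, 15)
  seg 4: right by d12 = 20 → (17, 15)
  seg 5: up by d2 = 1 → (17, 16)

d6 = 50
d7 = 1/3
d8 = -15/4
d9 = 4
d10 = 25
d11 = 5
d12 = 20
d13 = 14
endpoint = (17, 16)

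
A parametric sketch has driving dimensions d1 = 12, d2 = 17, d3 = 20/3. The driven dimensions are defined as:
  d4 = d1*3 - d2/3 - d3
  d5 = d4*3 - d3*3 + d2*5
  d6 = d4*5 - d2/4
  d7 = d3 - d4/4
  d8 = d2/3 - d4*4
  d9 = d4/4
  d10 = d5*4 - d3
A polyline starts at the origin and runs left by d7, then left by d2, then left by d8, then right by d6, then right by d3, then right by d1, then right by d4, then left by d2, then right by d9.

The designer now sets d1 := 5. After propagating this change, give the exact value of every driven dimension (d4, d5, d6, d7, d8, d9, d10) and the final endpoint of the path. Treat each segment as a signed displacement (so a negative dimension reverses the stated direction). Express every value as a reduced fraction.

d4 = 8/3
d5 = 73
d6 = 109/12
d7 = 6
d8 = -5
d9 = 2/3
d10 = 856/3
endpoint = (-131/12, 0)

Apply edit: d1 := 5
  d4 = d1*3 - d2/3 - d3 = 8/3
  d5 = d4*3 - d3*3 + d2*5 = 73
  d6 = d4*5 - d2/4 = 109/12
  d7 = d3 - d4/4 = 6
  d8 = d2/3 - d4*4 = -5
  d9 = d4/4 = 2/3
  d10 = d5*4 - d3 = 856/3
Walk from origin (0, 0):
  seg 1: left by d7 = 6 → (-6, 0)
  seg 2: left by d2 = 17 → (-23, 0)
  seg 3: left by d8 = -5 → (-18, 0)
  seg 4: right by d6 = 109/12 → (-107/12, 0)
  seg 5: right by d3 = 20/3 → (-9/4, 0)
  seg 6: right by d1 = 5 → (11/4, 0)
  seg 7: right by d4 = 8/3 → (65/12, 0)
  seg 8: left by d2 = 17 → (-139/12, 0)
  seg 9: right by d9 = 2/3 → (-131/12, 0)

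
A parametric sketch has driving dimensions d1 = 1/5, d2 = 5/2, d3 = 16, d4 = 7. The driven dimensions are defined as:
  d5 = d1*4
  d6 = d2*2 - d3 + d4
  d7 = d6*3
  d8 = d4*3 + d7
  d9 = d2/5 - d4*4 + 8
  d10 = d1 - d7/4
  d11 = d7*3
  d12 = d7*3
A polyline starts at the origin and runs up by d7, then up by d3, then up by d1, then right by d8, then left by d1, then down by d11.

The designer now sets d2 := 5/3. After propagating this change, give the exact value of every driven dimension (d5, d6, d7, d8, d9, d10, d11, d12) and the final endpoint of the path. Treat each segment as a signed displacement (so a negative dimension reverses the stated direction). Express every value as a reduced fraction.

d5 = 4/5
d6 = -17/3
d7 = -17
d8 = 4
d9 = -59/3
d10 = 89/20
d11 = -51
d12 = -51
endpoint = (19/5, 251/5)

Apply edit: d2 := 5/3
  d5 = d1*4 = 4/5
  d6 = d2*2 - d3 + d4 = -17/3
  d7 = d6*3 = -17
  d8 = d4*3 + d7 = 4
  d9 = d2/5 - d4*4 + 8 = -59/3
  d10 = d1 - d7/4 = 89/20
  d11 = d7*3 = -51
  d12 = d7*3 = -51
Walk from origin (0, 0):
  seg 1: up by d7 = -17 → (0, -17)
  seg 2: up by d3 = 16 → (0, -1)
  seg 3: up by d1 = 1/5 → (0, -4/5)
  seg 4: right by d8 = 4 → (4, -4/5)
  seg 5: left by d1 = 1/5 → (19/5, -4/5)
  seg 6: down by d11 = -51 → (19/5, 251/5)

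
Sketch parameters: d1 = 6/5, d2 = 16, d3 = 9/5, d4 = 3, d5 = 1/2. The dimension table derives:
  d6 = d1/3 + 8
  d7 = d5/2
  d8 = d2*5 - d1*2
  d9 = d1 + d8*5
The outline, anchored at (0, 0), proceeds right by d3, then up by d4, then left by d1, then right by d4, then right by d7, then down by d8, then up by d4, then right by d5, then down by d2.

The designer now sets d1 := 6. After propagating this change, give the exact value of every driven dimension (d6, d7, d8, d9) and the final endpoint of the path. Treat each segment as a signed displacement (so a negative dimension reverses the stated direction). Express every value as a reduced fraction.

Apply edit: d1 := 6
  d6 = d1/3 + 8 = 10
  d7 = d5/2 = 1/4
  d8 = d2*5 - d1*2 = 68
  d9 = d1 + d8*5 = 346
Walk from origin (0, 0):
  seg 1: right by d3 = 9/5 → (9/5, 0)
  seg 2: up by d4 = 3 → (9/5, 3)
  seg 3: left by d1 = 6 → (-21/5, 3)
  seg 4: right by d4 = 3 → (-6/5, 3)
  seg 5: right by d7 = 1/4 → (-19/20, 3)
  seg 6: down by d8 = 68 → (-19/20, -65)
  seg 7: up by d4 = 3 → (-19/20, -62)
  seg 8: right by d5 = 1/2 → (-9/20, -62)
  seg 9: down by d2 = 16 → (-9/20, -78)

d6 = 10
d7 = 1/4
d8 = 68
d9 = 346
endpoint = (-9/20, -78)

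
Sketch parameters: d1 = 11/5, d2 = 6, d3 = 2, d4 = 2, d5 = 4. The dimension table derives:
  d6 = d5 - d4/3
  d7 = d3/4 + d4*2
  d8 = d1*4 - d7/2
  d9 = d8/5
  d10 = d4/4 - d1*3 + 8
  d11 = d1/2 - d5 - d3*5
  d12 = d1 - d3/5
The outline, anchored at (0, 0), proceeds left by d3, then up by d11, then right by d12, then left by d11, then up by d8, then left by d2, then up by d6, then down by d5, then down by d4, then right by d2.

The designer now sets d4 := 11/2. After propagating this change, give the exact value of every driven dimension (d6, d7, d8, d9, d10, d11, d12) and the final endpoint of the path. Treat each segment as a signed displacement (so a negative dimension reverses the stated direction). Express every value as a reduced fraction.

d6 = 13/6
d7 = 23/2
d8 = 61/20
d9 = 61/100
d10 = 111/40
d11 = -129/10
d12 = 9/5
endpoint = (127/10, -1031/60)

Apply edit: d4 := 11/2
  d6 = d5 - d4/3 = 13/6
  d7 = d3/4 + d4*2 = 23/2
  d8 = d1*4 - d7/2 = 61/20
  d9 = d8/5 = 61/100
  d10 = d4/4 - d1*3 + 8 = 111/40
  d11 = d1/2 - d5 - d3*5 = -129/10
  d12 = d1 - d3/5 = 9/5
Walk from origin (0, 0):
  seg 1: left by d3 = 2 → (-2, 0)
  seg 2: up by d11 = -129/10 → (-2, -129/10)
  seg 3: right by d12 = 9/5 → (-1/5, -129/10)
  seg 4: left by d11 = -129/10 → (127/10, -129/10)
  seg 5: up by d8 = 61/20 → (127/10, -197/20)
  seg 6: left by d2 = 6 → (67/10, -197/20)
  seg 7: up by d6 = 13/6 → (67/10, -461/60)
  seg 8: down by d5 = 4 → (67/10, -701/60)
  seg 9: down by d4 = 11/2 → (67/10, -1031/60)
  seg 10: right by d2 = 6 → (127/10, -1031/60)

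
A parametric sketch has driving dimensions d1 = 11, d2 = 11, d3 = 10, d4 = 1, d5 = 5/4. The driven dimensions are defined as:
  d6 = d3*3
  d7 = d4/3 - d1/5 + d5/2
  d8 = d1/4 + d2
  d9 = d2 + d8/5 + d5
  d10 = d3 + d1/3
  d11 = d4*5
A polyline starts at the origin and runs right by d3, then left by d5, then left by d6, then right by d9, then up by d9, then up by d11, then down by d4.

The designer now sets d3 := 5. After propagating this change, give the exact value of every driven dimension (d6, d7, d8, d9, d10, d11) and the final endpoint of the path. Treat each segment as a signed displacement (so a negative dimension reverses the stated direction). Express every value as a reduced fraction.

d6 = 15
d7 = -149/120
d8 = 55/4
d9 = 15
d10 = 26/3
d11 = 5
endpoint = (15/4, 19)

Apply edit: d3 := 5
  d6 = d3*3 = 15
  d7 = d4/3 - d1/5 + d5/2 = -149/120
  d8 = d1/4 + d2 = 55/4
  d9 = d2 + d8/5 + d5 = 15
  d10 = d3 + d1/3 = 26/3
  d11 = d4*5 = 5
Walk from origin (0, 0):
  seg 1: right by d3 = 5 → (5, 0)
  seg 2: left by d5 = 5/4 → (15/4, 0)
  seg 3: left by d6 = 15 → (-45/4, 0)
  seg 4: right by d9 = 15 → (15/4, 0)
  seg 5: up by d9 = 15 → (15/4, 15)
  seg 6: up by d11 = 5 → (15/4, 20)
  seg 7: down by d4 = 1 → (15/4, 19)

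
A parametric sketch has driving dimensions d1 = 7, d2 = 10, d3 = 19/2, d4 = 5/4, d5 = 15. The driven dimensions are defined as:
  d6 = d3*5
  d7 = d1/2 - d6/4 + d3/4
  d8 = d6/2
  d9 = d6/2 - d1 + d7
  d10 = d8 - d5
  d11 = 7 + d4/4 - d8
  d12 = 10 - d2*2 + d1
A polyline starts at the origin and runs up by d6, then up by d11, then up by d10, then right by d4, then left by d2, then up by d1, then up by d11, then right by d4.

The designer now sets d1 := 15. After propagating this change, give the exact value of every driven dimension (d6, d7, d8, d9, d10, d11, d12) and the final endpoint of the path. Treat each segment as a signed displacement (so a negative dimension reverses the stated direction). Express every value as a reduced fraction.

Apply edit: d1 := 15
  d6 = d3*5 = 95/2
  d7 = d1/2 - d6/4 + d3/4 = -2
  d8 = d6/2 = 95/4
  d9 = d6/2 - d1 + d7 = 27/4
  d10 = d8 - d5 = 35/4
  d11 = 7 + d4/4 - d8 = -263/16
  d12 = 10 - d2*2 + d1 = 5
Walk from origin (0, 0):
  seg 1: up by d6 = 95/2 → (0, 95/2)
  seg 2: up by d11 = -263/16 → (0, 497/16)
  seg 3: up by d10 = 35/4 → (0, 637/16)
  seg 4: right by d4 = 5/4 → (5/4, 637/16)
  seg 5: left by d2 = 10 → (-35/4, 637/16)
  seg 6: up by d1 = 15 → (-35/4, 877/16)
  seg 7: up by d11 = -263/16 → (-35/4, 307/8)
  seg 8: right by d4 = 5/4 → (-15/2, 307/8)

d6 = 95/2
d7 = -2
d8 = 95/4
d9 = 27/4
d10 = 35/4
d11 = -263/16
d12 = 5
endpoint = (-15/2, 307/8)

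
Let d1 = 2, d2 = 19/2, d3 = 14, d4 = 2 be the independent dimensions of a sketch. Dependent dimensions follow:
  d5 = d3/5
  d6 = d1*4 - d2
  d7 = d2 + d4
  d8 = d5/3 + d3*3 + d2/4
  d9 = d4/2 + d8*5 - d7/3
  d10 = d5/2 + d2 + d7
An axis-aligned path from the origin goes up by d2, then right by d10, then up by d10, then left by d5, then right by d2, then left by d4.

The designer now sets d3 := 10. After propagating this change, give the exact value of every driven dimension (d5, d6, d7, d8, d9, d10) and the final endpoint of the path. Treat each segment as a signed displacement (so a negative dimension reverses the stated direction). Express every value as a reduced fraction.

d5 = 2
d6 = -3/2
d7 = 23/2
d8 = 793/24
d9 = 1299/8
d10 = 22
endpoint = (55/2, 63/2)

Apply edit: d3 := 10
  d5 = d3/5 = 2
  d6 = d1*4 - d2 = -3/2
  d7 = d2 + d4 = 23/2
  d8 = d5/3 + d3*3 + d2/4 = 793/24
  d9 = d4/2 + d8*5 - d7/3 = 1299/8
  d10 = d5/2 + d2 + d7 = 22
Walk from origin (0, 0):
  seg 1: up by d2 = 19/2 → (0, 19/2)
  seg 2: right by d10 = 22 → (22, 19/2)
  seg 3: up by d10 = 22 → (22, 63/2)
  seg 4: left by d5 = 2 → (20, 63/2)
  seg 5: right by d2 = 19/2 → (59/2, 63/2)
  seg 6: left by d4 = 2 → (55/2, 63/2)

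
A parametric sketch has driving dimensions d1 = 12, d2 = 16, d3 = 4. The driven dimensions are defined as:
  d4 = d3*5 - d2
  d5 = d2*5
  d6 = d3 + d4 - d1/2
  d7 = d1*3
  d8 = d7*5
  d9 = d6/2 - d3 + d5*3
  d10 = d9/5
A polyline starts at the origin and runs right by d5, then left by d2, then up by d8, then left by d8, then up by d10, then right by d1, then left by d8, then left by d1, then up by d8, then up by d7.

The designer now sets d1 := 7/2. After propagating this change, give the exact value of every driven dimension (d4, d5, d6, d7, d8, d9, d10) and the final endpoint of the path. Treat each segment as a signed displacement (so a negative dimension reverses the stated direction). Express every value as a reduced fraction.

Apply edit: d1 := 7/2
  d4 = d3*5 - d2 = 4
  d5 = d2*5 = 80
  d6 = d3 + d4 - d1/2 = 25/4
  d7 = d1*3 = 21/2
  d8 = d7*5 = 105/2
  d9 = d6/2 - d3 + d5*3 = 1913/8
  d10 = d9/5 = 1913/40
Walk from origin (0, 0):
  seg 1: right by d5 = 80 → (80, 0)
  seg 2: left by d2 = 16 → (64, 0)
  seg 3: up by d8 = 105/2 → (64, 105/2)
  seg 4: left by d8 = 105/2 → (23/2, 105/2)
  seg 5: up by d10 = 1913/40 → (23/2, 4013/40)
  seg 6: right by d1 = 7/2 → (15, 4013/40)
  seg 7: left by d8 = 105/2 → (-75/2, 4013/40)
  seg 8: left by d1 = 7/2 → (-41, 4013/40)
  seg 9: up by d8 = 105/2 → (-41, 6113/40)
  seg 10: up by d7 = 21/2 → (-41, 6533/40)

d4 = 4
d5 = 80
d6 = 25/4
d7 = 21/2
d8 = 105/2
d9 = 1913/8
d10 = 1913/40
endpoint = (-41, 6533/40)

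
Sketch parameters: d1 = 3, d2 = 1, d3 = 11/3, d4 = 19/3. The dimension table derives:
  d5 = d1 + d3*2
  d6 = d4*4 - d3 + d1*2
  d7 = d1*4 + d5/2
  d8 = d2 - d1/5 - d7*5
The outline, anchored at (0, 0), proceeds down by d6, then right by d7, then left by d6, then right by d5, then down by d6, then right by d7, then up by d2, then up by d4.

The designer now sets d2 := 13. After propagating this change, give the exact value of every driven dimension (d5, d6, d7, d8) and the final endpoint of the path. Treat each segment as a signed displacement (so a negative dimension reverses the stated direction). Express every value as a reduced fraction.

Apply edit: d2 := 13
  d5 = d1 + d3*2 = 31/3
  d6 = d4*4 - d3 + d1*2 = 83/3
  d7 = d1*4 + d5/2 = 103/6
  d8 = d2 - d1/5 - d7*5 = -2203/30
Walk from origin (0, 0):
  seg 1: down by d6 = 83/3 → (0, -83/3)
  seg 2: right by d7 = 103/6 → (103/6, -83/3)
  seg 3: left by d6 = 83/3 → (-21/2, -83/3)
  seg 4: right by d5 = 31/3 → (-1/6, -83/3)
  seg 5: down by d6 = 83/3 → (-1/6, -166/3)
  seg 6: right by d7 = 103/6 → (17, -166/3)
  seg 7: up by d2 = 13 → (17, -127/3)
  seg 8: up by d4 = 19/3 → (17, -36)

d5 = 31/3
d6 = 83/3
d7 = 103/6
d8 = -2203/30
endpoint = (17, -36)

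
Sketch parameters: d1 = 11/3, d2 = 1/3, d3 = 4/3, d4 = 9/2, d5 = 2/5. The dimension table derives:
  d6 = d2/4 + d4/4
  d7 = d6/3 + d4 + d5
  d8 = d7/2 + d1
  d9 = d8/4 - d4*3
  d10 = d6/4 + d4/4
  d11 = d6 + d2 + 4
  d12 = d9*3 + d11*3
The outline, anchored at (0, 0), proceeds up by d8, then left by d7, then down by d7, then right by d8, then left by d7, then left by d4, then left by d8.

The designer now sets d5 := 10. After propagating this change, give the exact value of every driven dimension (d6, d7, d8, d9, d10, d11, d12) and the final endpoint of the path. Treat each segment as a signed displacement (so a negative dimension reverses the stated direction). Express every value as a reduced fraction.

d6 = 29/24
d7 = 1073/72
d8 = 1601/144
d9 = -6175/576
d10 = 137/96
d11 = 133/24
d12 = -2983/192
endpoint = (-1235/36, -545/144)

Apply edit: d5 := 10
  d6 = d2/4 + d4/4 = 29/24
  d7 = d6/3 + d4 + d5 = 1073/72
  d8 = d7/2 + d1 = 1601/144
  d9 = d8/4 - d4*3 = -6175/576
  d10 = d6/4 + d4/4 = 137/96
  d11 = d6 + d2 + 4 = 133/24
  d12 = d9*3 + d11*3 = -2983/192
Walk from origin (0, 0):
  seg 1: up by d8 = 1601/144 → (0, 1601/144)
  seg 2: left by d7 = 1073/72 → (-1073/72, 1601/144)
  seg 3: down by d7 = 1073/72 → (-1073/72, -545/144)
  seg 4: right by d8 = 1601/144 → (-545/144, -545/144)
  seg 5: left by d7 = 1073/72 → (-299/16, -545/144)
  seg 6: left by d4 = 9/2 → (-371/16, -545/144)
  seg 7: left by d8 = 1601/144 → (-1235/36, -545/144)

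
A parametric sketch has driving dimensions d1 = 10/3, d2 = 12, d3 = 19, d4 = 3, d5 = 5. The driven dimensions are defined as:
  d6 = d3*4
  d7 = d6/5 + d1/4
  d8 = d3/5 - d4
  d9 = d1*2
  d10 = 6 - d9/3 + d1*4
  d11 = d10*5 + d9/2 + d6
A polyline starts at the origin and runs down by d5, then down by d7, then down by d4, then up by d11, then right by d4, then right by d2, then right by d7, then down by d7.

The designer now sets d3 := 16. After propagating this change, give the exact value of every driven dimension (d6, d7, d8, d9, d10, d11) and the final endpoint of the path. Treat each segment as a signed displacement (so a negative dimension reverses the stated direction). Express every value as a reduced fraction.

d6 = 64
d7 = 409/30
d8 = 1/5
d9 = 20/3
d10 = 154/9
d11 = 1376/9
endpoint = (859/30, 5293/45)

Apply edit: d3 := 16
  d6 = d3*4 = 64
  d7 = d6/5 + d1/4 = 409/30
  d8 = d3/5 - d4 = 1/5
  d9 = d1*2 = 20/3
  d10 = 6 - d9/3 + d1*4 = 154/9
  d11 = d10*5 + d9/2 + d6 = 1376/9
Walk from origin (0, 0):
  seg 1: down by d5 = 5 → (0, -5)
  seg 2: down by d7 = 409/30 → (0, -559/30)
  seg 3: down by d4 = 3 → (0, -649/30)
  seg 4: up by d11 = 1376/9 → (0, 11813/90)
  seg 5: right by d4 = 3 → (3, 11813/90)
  seg 6: right by d2 = 12 → (15, 11813/90)
  seg 7: right by d7 = 409/30 → (859/30, 11813/90)
  seg 8: down by d7 = 409/30 → (859/30, 5293/45)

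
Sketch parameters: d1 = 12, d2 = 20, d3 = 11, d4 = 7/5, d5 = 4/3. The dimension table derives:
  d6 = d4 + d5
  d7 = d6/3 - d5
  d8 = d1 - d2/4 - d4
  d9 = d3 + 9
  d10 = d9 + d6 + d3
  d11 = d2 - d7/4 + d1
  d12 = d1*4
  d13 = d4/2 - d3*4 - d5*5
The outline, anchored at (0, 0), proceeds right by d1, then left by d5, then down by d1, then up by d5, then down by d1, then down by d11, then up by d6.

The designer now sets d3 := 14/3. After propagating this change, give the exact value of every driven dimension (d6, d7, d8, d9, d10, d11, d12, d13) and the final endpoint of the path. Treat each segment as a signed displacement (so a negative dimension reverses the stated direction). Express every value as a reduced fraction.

Apply edit: d3 := 14/3
  d6 = d4 + d5 = 41/15
  d7 = d6/3 - d5 = -19/45
  d8 = d1 - d2/4 - d4 = 28/5
  d9 = d3 + 9 = 41/3
  d10 = d9 + d6 + d3 = 316/15
  d11 = d2 - d7/4 + d1 = 5779/180
  d12 = d1*4 = 48
  d13 = d4/2 - d3*4 - d5*5 = -739/30
Walk from origin (0, 0):
  seg 1: right by d1 = 12 → (12, 0)
  seg 2: left by d5 = 4/3 → (32/3, 0)
  seg 3: down by d1 = 12 → (32/3, -12)
  seg 4: up by d5 = 4/3 → (32/3, -32/3)
  seg 5: down by d1 = 12 → (32/3, -68/3)
  seg 6: down by d11 = 5779/180 → (32/3, -9859/180)
  seg 7: up by d6 = 41/15 → (32/3, -9367/180)

d6 = 41/15
d7 = -19/45
d8 = 28/5
d9 = 41/3
d10 = 316/15
d11 = 5779/180
d12 = 48
d13 = -739/30
endpoint = (32/3, -9367/180)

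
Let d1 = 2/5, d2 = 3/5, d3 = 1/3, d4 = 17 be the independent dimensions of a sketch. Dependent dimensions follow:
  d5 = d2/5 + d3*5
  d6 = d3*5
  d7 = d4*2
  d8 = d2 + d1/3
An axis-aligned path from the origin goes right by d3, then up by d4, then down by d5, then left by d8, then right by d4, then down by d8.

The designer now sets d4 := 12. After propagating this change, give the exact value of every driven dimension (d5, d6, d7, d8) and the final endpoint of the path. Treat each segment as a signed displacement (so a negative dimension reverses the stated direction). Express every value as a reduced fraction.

Apply edit: d4 := 12
  d5 = d2/5 + d3*5 = 134/75
  d6 = d3*5 = 5/3
  d7 = d4*2 = 24
  d8 = d2 + d1/3 = 11/15
Walk from origin (0, 0):
  seg 1: right by d3 = 1/3 → (1/3, 0)
  seg 2: up by d4 = 12 → (1/3, 12)
  seg 3: down by d5 = 134/75 → (1/3, 766/75)
  seg 4: left by d8 = 11/15 → (-2/5, 766/75)
  seg 5: right by d4 = 12 → (58/5, 766/75)
  seg 6: down by d8 = 11/15 → (58/5, 237/25)

d5 = 134/75
d6 = 5/3
d7 = 24
d8 = 11/15
endpoint = (58/5, 237/25)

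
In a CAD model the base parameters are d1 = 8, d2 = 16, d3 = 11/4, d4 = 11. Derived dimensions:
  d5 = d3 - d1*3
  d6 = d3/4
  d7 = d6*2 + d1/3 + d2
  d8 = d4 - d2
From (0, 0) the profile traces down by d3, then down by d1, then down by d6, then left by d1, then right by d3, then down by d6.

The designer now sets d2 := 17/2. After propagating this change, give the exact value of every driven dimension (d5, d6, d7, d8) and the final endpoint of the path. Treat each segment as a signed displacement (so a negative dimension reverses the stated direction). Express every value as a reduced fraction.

Apply edit: d2 := 17/2
  d5 = d3 - d1*3 = -85/4
  d6 = d3/4 = 11/16
  d7 = d6*2 + d1/3 + d2 = 301/24
  d8 = d4 - d2 = 5/2
Walk from origin (0, 0):
  seg 1: down by d3 = 11/4 → (0, -11/4)
  seg 2: down by d1 = 8 → (0, -43/4)
  seg 3: down by d6 = 11/16 → (0, -183/16)
  seg 4: left by d1 = 8 → (-8, -183/16)
  seg 5: right by d3 = 11/4 → (-21/4, -183/16)
  seg 6: down by d6 = 11/16 → (-21/4, -97/8)

d5 = -85/4
d6 = 11/16
d7 = 301/24
d8 = 5/2
endpoint = (-21/4, -97/8)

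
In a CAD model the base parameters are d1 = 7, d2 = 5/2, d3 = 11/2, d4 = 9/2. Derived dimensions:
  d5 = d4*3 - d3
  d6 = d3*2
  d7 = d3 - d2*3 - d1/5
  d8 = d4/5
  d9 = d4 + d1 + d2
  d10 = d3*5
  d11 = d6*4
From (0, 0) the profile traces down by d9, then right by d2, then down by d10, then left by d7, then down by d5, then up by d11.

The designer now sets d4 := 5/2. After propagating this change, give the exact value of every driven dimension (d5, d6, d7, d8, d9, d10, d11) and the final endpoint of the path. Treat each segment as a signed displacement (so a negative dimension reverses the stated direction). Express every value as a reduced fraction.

Apply edit: d4 := 5/2
  d5 = d4*3 - d3 = 2
  d6 = d3*2 = 11
  d7 = d3 - d2*3 - d1/5 = -17/5
  d8 = d4/5 = 1/2
  d9 = d4 + d1 + d2 = 12
  d10 = d3*5 = 55/2
  d11 = d6*4 = 44
Walk from origin (0, 0):
  seg 1: down by d9 = 12 → (0, -12)
  seg 2: right by d2 = 5/2 → (5/2, -12)
  seg 3: down by d10 = 55/2 → (5/2, -79/2)
  seg 4: left by d7 = -17/5 → (59/10, -79/2)
  seg 5: down by d5 = 2 → (59/10, -83/2)
  seg 6: up by d11 = 44 → (59/10, 5/2)

d5 = 2
d6 = 11
d7 = -17/5
d8 = 1/2
d9 = 12
d10 = 55/2
d11 = 44
endpoint = (59/10, 5/2)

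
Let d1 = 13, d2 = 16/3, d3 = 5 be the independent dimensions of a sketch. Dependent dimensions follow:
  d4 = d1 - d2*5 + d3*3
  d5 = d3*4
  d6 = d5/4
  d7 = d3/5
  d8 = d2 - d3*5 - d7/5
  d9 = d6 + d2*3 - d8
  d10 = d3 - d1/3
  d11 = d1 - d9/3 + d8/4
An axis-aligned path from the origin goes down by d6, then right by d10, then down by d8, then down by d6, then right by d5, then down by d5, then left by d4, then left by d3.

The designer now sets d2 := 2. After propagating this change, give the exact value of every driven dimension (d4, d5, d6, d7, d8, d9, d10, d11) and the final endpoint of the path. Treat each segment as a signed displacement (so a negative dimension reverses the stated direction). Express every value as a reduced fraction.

Apply edit: d2 := 2
  d4 = d1 - d2*5 + d3*3 = 18
  d5 = d3*4 = 20
  d6 = d5/4 = 5
  d7 = d3/5 = 1
  d8 = d2 - d3*5 - d7/5 = -116/5
  d9 = d6 + d2*3 - d8 = 171/5
  d10 = d3 - d1/3 = 2/3
  d11 = d1 - d9/3 + d8/4 = -21/5
Walk from origin (0, 0):
  seg 1: down by d6 = 5 → (0, -5)
  seg 2: right by d10 = 2/3 → (2/3, -5)
  seg 3: down by d8 = -116/5 → (2/3, 91/5)
  seg 4: down by d6 = 5 → (2/3, 66/5)
  seg 5: right by d5 = 20 → (62/3, 66/5)
  seg 6: down by d5 = 20 → (62/3, -34/5)
  seg 7: left by d4 = 18 → (8/3, -34/5)
  seg 8: left by d3 = 5 → (-7/3, -34/5)

d4 = 18
d5 = 20
d6 = 5
d7 = 1
d8 = -116/5
d9 = 171/5
d10 = 2/3
d11 = -21/5
endpoint = (-7/3, -34/5)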